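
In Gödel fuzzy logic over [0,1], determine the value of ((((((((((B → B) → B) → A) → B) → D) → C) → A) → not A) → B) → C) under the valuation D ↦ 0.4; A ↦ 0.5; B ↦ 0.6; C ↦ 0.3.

0.30

(B → B): 0.6 ≤ 0.6, so result = 1
((B → B) → B): 1 > 0.6, so result = 0.6
(((B → B) → B) → A): 0.6 > 0.5, so result = 0.5
((((B → B) → B) → A) → B): 0.5 ≤ 0.6, so result = 1
(((((B → B) → B) → A) → B) → D): 1 > 0.4, so result = 0.4
((((((B → B) → B) → A) → B) → D) → C): 0.4 > 0.3, so result = 0.3
(((((((B → B) → B) → A) → B) → D) → C) → A): 0.3 ≤ 0.5, so result = 1
not A: Gödel ¬ of 0.5 = 0 (operand ≠ 0)
((((((((B → B) → B) → A) → B) → D) → C) → A) → not A): 1 > 0, so result = 0
(((((((((B → B) → B) → A) → B) → D) → C) → A) → not A) → B): 0 ≤ 0.6, so result = 1
((((((((((B → B) → B) → A) → B) → D) → C) → A) → not A) → B) → C): 1 > 0.3, so result = 0.3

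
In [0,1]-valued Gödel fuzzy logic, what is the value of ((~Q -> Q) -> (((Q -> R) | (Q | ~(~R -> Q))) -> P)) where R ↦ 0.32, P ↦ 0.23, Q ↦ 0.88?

0.23

~Q: Gödel ¬ of 0.88 = 0 (operand ≠ 0)
(~Q -> Q): 0 ≤ 0.88, so result = 1
(Q -> R): 0.88 > 0.32, so result = 0.32
~R: Gödel ¬ of 0.32 = 0 (operand ≠ 0)
(~R -> Q): 0 ≤ 0.88, so result = 1
~(~R -> Q): Gödel ¬ of 1 = 0 (operand ≠ 0)
(Q | ~(~R -> Q)) = max(0.88, 0) = 0.88
((Q -> R) | (Q | ~(~R -> Q))) = max(0.32, 0.88) = 0.88
(((Q -> R) | (Q | ~(~R -> Q))) -> P): 0.88 > 0.23, so result = 0.23
((~Q -> Q) -> (((Q -> R) | (Q | ~(~R -> Q))) -> P)): 1 > 0.23, so result = 0.23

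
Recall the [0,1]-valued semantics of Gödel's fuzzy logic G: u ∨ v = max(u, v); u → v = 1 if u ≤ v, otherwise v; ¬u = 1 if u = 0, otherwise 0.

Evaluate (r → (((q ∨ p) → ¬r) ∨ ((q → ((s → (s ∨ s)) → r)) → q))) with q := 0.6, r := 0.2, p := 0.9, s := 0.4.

1.00

(q ∨ p) = max(0.6, 0.9) = 0.9
¬r: Gödel ¬ of 0.2 = 0 (operand ≠ 0)
((q ∨ p) → ¬r): 0.9 > 0, so result = 0
(s ∨ s) = max(0.4, 0.4) = 0.4
(s → (s ∨ s)): 0.4 ≤ 0.4, so result = 1
((s → (s ∨ s)) → r): 1 > 0.2, so result = 0.2
(q → ((s → (s ∨ s)) → r)): 0.6 > 0.2, so result = 0.2
((q → ((s → (s ∨ s)) → r)) → q): 0.2 ≤ 0.6, so result = 1
(((q ∨ p) → ¬r) ∨ ((q → ((s → (s ∨ s)) → r)) → q)) = max(0, 1) = 1
(r → (((q ∨ p) → ¬r) ∨ ((q → ((s → (s ∨ s)) → r)) → q))): 0.2 ≤ 1, so result = 1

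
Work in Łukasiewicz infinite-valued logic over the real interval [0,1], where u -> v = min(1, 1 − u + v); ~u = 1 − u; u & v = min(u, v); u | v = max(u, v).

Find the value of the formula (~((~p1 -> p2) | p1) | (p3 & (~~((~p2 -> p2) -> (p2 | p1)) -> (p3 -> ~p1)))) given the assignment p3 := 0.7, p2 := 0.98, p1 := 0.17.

~p1: Łukasiewicz ¬ gives 1 − 0.17 = 0.83
(~p1 -> p2): min(1, 1 − 0.83 + 0.98) = 1
((~p1 -> p2) | p1) = max(1, 0.17) = 1
~((~p1 -> p2) | p1): Łukasiewicz ¬ gives 1 − 1 = 0
~p2: Łukasiewicz ¬ gives 1 − 0.98 = 0.02
(~p2 -> p2): min(1, 1 − 0.02 + 0.98) = 1
(p2 | p1) = max(0.98, 0.17) = 0.98
((~p2 -> p2) -> (p2 | p1)): min(1, 1 − 1 + 0.98) = 0.98
~((~p2 -> p2) -> (p2 | p1)): Łukasiewicz ¬ gives 1 − 0.98 = 0.02
~~((~p2 -> p2) -> (p2 | p1)): Łukasiewicz ¬ gives 1 − 0.02 = 0.98
~p1: Łukasiewicz ¬ gives 1 − 0.17 = 0.83
(p3 -> ~p1): min(1, 1 − 0.7 + 0.83) = 1
(~~((~p2 -> p2) -> (p2 | p1)) -> (p3 -> ~p1)): min(1, 1 − 0.98 + 1) = 1
(p3 & (~~((~p2 -> p2) -> (p2 | p1)) -> (p3 -> ~p1))) = min(0.7, 1) = 0.7
(~((~p1 -> p2) | p1) | (p3 & (~~((~p2 -> p2) -> (p2 | p1)) -> (p3 -> ~p1)))) = max(0, 0.7) = 0.7

0.70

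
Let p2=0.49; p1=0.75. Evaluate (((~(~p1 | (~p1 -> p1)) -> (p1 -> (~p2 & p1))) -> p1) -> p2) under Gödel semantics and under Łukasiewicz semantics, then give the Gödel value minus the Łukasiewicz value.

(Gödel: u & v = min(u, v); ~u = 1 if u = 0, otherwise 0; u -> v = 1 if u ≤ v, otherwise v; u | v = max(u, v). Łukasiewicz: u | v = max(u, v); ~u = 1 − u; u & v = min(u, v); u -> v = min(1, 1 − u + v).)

-0.25

Gödel evaluation:
  ~p1: Gödel ¬ of 0.75 = 0 (operand ≠ 0)
  ~p1: Gödel ¬ of 0.75 = 0 (operand ≠ 0)
  (~p1 -> p1): 0 ≤ 0.75, so result = 1
  (~p1 | (~p1 -> p1)) = max(0, 1) = 1
  ~(~p1 | (~p1 -> p1)): Gödel ¬ of 1 = 0 (operand ≠ 0)
  ~p2: Gödel ¬ of 0.49 = 0 (operand ≠ 0)
  (~p2 & p1) = min(0, 0.75) = 0
  (p1 -> (~p2 & p1)): 0.75 > 0, so result = 0
  (~(~p1 | (~p1 -> p1)) -> (p1 -> (~p2 & p1))): 0 ≤ 0, so result = 1
  ((~(~p1 | (~p1 -> p1)) -> (p1 -> (~p2 & p1))) -> p1): 1 > 0.75, so result = 0.75
  (((~(~p1 | (~p1 -> p1)) -> (p1 -> (~p2 & p1))) -> p1) -> p2): 0.75 > 0.49, so result = 0.49
  Gödel value = 0.49
Łukasiewicz evaluation:
  ~p1: Łukasiewicz ¬ gives 1 − 0.75 = 0.25
  ~p1: Łukasiewicz ¬ gives 1 − 0.75 = 0.25
  (~p1 -> p1): min(1, 1 − 0.25 + 0.75) = 1
  (~p1 | (~p1 -> p1)) = max(0.25, 1) = 1
  ~(~p1 | (~p1 -> p1)): Łukasiewicz ¬ gives 1 − 1 = 0
  ~p2: Łukasiewicz ¬ gives 1 − 0.49 = 0.51
  (~p2 & p1) = min(0.51, 0.75) = 0.51
  (p1 -> (~p2 & p1)): min(1, 1 − 0.75 + 0.51) = 0.76
  (~(~p1 | (~p1 -> p1)) -> (p1 -> (~p2 & p1))): min(1, 1 − 0 + 0.76) = 1
  ((~(~p1 | (~p1 -> p1)) -> (p1 -> (~p2 & p1))) -> p1): min(1, 1 − 1 + 0.75) = 0.75
  (((~(~p1 | (~p1 -> p1)) -> (p1 -> (~p2 & p1))) -> p1) -> p2): min(1, 1 − 0.75 + 0.49) = 0.74
  Łukasiewicz value = 0.74
Difference: 0.49 − 0.74 = -0.25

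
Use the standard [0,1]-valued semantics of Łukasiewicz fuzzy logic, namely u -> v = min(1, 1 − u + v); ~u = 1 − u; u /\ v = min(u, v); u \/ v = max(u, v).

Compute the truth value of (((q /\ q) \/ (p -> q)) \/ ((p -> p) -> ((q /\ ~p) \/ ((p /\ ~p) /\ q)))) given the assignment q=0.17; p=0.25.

0.92

(q /\ q) = min(0.17, 0.17) = 0.17
(p -> q): min(1, 1 − 0.25 + 0.17) = 0.92
((q /\ q) \/ (p -> q)) = max(0.17, 0.92) = 0.92
(p -> p): min(1, 1 − 0.25 + 0.25) = 1
~p: Łukasiewicz ¬ gives 1 − 0.25 = 0.75
(q /\ ~p) = min(0.17, 0.75) = 0.17
~p: Łukasiewicz ¬ gives 1 − 0.25 = 0.75
(p /\ ~p) = min(0.25, 0.75) = 0.25
((p /\ ~p) /\ q) = min(0.25, 0.17) = 0.17
((q /\ ~p) \/ ((p /\ ~p) /\ q)) = max(0.17, 0.17) = 0.17
((p -> p) -> ((q /\ ~p) \/ ((p /\ ~p) /\ q))): min(1, 1 − 1 + 0.17) = 0.17
(((q /\ q) \/ (p -> q)) \/ ((p -> p) -> ((q /\ ~p) \/ ((p /\ ~p) /\ q)))) = max(0.92, 0.17) = 0.92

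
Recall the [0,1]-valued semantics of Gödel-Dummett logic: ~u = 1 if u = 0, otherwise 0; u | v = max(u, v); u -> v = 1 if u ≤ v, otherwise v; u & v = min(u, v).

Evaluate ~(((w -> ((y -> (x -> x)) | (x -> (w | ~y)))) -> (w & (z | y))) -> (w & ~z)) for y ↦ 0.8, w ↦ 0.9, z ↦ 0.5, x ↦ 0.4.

1.00

(x -> x): 0.4 ≤ 0.4, so result = 1
(y -> (x -> x)): 0.8 ≤ 1, so result = 1
~y: Gödel ¬ of 0.8 = 0 (operand ≠ 0)
(w | ~y) = max(0.9, 0) = 0.9
(x -> (w | ~y)): 0.4 ≤ 0.9, so result = 1
((y -> (x -> x)) | (x -> (w | ~y))) = max(1, 1) = 1
(w -> ((y -> (x -> x)) | (x -> (w | ~y)))): 0.9 ≤ 1, so result = 1
(z | y) = max(0.5, 0.8) = 0.8
(w & (z | y)) = min(0.9, 0.8) = 0.8
((w -> ((y -> (x -> x)) | (x -> (w | ~y)))) -> (w & (z | y))): 1 > 0.8, so result = 0.8
~z: Gödel ¬ of 0.5 = 0 (operand ≠ 0)
(w & ~z) = min(0.9, 0) = 0
(((w -> ((y -> (x -> x)) | (x -> (w | ~y)))) -> (w & (z | y))) -> (w & ~z)): 0.8 > 0, so result = 0
~(((w -> ((y -> (x -> x)) | (x -> (w | ~y)))) -> (w & (z | y))) -> (w & ~z)): Gödel ¬ of 0 = 1 (operand is 0)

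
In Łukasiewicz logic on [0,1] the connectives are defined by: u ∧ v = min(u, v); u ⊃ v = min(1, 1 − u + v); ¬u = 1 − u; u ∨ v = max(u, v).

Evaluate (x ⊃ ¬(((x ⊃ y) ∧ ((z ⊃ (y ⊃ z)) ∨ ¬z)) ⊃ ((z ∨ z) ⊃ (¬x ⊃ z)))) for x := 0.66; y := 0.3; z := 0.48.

(x ⊃ y): min(1, 1 − 0.66 + 0.3) = 0.64
(y ⊃ z): min(1, 1 − 0.3 + 0.48) = 1
(z ⊃ (y ⊃ z)): min(1, 1 − 0.48 + 1) = 1
¬z: Łukasiewicz ¬ gives 1 − 0.48 = 0.52
((z ⊃ (y ⊃ z)) ∨ ¬z) = max(1, 0.52) = 1
((x ⊃ y) ∧ ((z ⊃ (y ⊃ z)) ∨ ¬z)) = min(0.64, 1) = 0.64
(z ∨ z) = max(0.48, 0.48) = 0.48
¬x: Łukasiewicz ¬ gives 1 − 0.66 = 0.34
(¬x ⊃ z): min(1, 1 − 0.34 + 0.48) = 1
((z ∨ z) ⊃ (¬x ⊃ z)): min(1, 1 − 0.48 + 1) = 1
(((x ⊃ y) ∧ ((z ⊃ (y ⊃ z)) ∨ ¬z)) ⊃ ((z ∨ z) ⊃ (¬x ⊃ z))): min(1, 1 − 0.64 + 1) = 1
¬(((x ⊃ y) ∧ ((z ⊃ (y ⊃ z)) ∨ ¬z)) ⊃ ((z ∨ z) ⊃ (¬x ⊃ z))): Łukasiewicz ¬ gives 1 − 1 = 0
(x ⊃ ¬(((x ⊃ y) ∧ ((z ⊃ (y ⊃ z)) ∨ ¬z)) ⊃ ((z ∨ z) ⊃ (¬x ⊃ z)))): min(1, 1 − 0.66 + 0) = 0.34

0.34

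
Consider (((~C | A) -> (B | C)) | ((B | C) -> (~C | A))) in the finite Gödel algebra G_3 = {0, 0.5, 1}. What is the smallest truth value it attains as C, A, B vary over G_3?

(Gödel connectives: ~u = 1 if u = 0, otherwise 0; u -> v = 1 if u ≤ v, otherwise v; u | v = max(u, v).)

Every assignment gives 1. For instance at C = 0, A = 0, B = 0:
  ~C: Gödel ¬ of 0 = 1 (operand is 0)
  (~C | A) = max(1, 0) = 1
  (B | C) = max(0, 0) = 0
  ((~C | A) -> (B | C)): 1 > 0, so result = 0
  (B | C) = max(0, 0) = 0
  ~C: Gödel ¬ of 0 = 1 (operand is 0)
  (~C | A) = max(1, 0) = 1
  ((B | C) -> (~C | A)): 0 ≤ 1, so result = 1
  (((~C | A) -> (B | C)) | ((B | C) -> (~C | A))) = max(0, 1) = 1
All 27 assignments give value 1 — the formula is a G_3-tautology.

1.00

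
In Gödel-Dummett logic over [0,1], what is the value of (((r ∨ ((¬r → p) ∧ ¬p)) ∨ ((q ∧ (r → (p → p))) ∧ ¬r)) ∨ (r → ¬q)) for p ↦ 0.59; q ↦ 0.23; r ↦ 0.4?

0.40

¬r: Gödel ¬ of 0.4 = 0 (operand ≠ 0)
(¬r → p): 0 ≤ 0.59, so result = 1
¬p: Gödel ¬ of 0.59 = 0 (operand ≠ 0)
((¬r → p) ∧ ¬p) = min(1, 0) = 0
(r ∨ ((¬r → p) ∧ ¬p)) = max(0.4, 0) = 0.4
(p → p): 0.59 ≤ 0.59, so result = 1
(r → (p → p)): 0.4 ≤ 1, so result = 1
(q ∧ (r → (p → p))) = min(0.23, 1) = 0.23
¬r: Gödel ¬ of 0.4 = 0 (operand ≠ 0)
((q ∧ (r → (p → p))) ∧ ¬r) = min(0.23, 0) = 0
((r ∨ ((¬r → p) ∧ ¬p)) ∨ ((q ∧ (r → (p → p))) ∧ ¬r)) = max(0.4, 0) = 0.4
¬q: Gödel ¬ of 0.23 = 0 (operand ≠ 0)
(r → ¬q): 0.4 > 0, so result = 0
(((r ∨ ((¬r → p) ∧ ¬p)) ∨ ((q ∧ (r → (p → p))) ∧ ¬r)) ∨ (r → ¬q)) = max(0.4, 0) = 0.4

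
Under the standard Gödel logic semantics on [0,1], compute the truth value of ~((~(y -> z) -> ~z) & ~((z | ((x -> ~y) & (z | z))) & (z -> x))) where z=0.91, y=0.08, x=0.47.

1.00

(y -> z): 0.08 ≤ 0.91, so result = 1
~(y -> z): Gödel ¬ of 1 = 0 (operand ≠ 0)
~z: Gödel ¬ of 0.91 = 0 (operand ≠ 0)
(~(y -> z) -> ~z): 0 ≤ 0, so result = 1
~y: Gödel ¬ of 0.08 = 0 (operand ≠ 0)
(x -> ~y): 0.47 > 0, so result = 0
(z | z) = max(0.91, 0.91) = 0.91
((x -> ~y) & (z | z)) = min(0, 0.91) = 0
(z | ((x -> ~y) & (z | z))) = max(0.91, 0) = 0.91
(z -> x): 0.91 > 0.47, so result = 0.47
((z | ((x -> ~y) & (z | z))) & (z -> x)) = min(0.91, 0.47) = 0.47
~((z | ((x -> ~y) & (z | z))) & (z -> x)): Gödel ¬ of 0.47 = 0 (operand ≠ 0)
((~(y -> z) -> ~z) & ~((z | ((x -> ~y) & (z | z))) & (z -> x))) = min(1, 0) = 0
~((~(y -> z) -> ~z) & ~((z | ((x -> ~y) & (z | z))) & (z -> x))): Gödel ¬ of 0 = 1 (operand is 0)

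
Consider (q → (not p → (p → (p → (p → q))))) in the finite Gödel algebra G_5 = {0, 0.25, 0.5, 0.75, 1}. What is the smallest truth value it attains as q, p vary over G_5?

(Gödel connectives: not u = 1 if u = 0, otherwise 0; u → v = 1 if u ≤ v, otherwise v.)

1.00

Every assignment gives 1. For instance at q = 0, p = 0:
  not p: Gödel ¬ of 0 = 1 (operand is 0)
  (p → q): 0 ≤ 0, so result = 1
  (p → (p → q)): 0 ≤ 1, so result = 1
  (p → (p → (p → q))): 0 ≤ 1, so result = 1
  (not p → (p → (p → (p → q)))): 1 ≤ 1, so result = 1
  (q → (not p → (p → (p → (p → q))))): 0 ≤ 1, so result = 1
All 25 assignments give value 1 — the formula is a G_5-tautology.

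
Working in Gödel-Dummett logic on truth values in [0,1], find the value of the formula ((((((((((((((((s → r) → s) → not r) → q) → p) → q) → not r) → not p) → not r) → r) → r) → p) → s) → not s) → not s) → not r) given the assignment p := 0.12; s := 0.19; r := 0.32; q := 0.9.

0.00

(s → r): 0.19 ≤ 0.32, so result = 1
((s → r) → s): 1 > 0.19, so result = 0.19
not r: Gödel ¬ of 0.32 = 0 (operand ≠ 0)
(((s → r) → s) → not r): 0.19 > 0, so result = 0
((((s → r) → s) → not r) → q): 0 ≤ 0.9, so result = 1
(((((s → r) → s) → not r) → q) → p): 1 > 0.12, so result = 0.12
((((((s → r) → s) → not r) → q) → p) → q): 0.12 ≤ 0.9, so result = 1
not r: Gödel ¬ of 0.32 = 0 (operand ≠ 0)
(((((((s → r) → s) → not r) → q) → p) → q) → not r): 1 > 0, so result = 0
not p: Gödel ¬ of 0.12 = 0 (operand ≠ 0)
((((((((s → r) → s) → not r) → q) → p) → q) → not r) → not p): 0 ≤ 0, so result = 1
not r: Gödel ¬ of 0.32 = 0 (operand ≠ 0)
(((((((((s → r) → s) → not r) → q) → p) → q) → not r) → not p) → not r): 1 > 0, so result = 0
((((((((((s → r) → s) → not r) → q) → p) → q) → not r) → not p) → not r) → r): 0 ≤ 0.32, so result = 1
(((((((((((s → r) → s) → not r) → q) → p) → q) → not r) → not p) → not r) → r) → r): 1 > 0.32, so result = 0.32
((((((((((((s → r) → s) → not r) → q) → p) → q) → not r) → not p) → not r) → r) → r) → p): 0.32 > 0.12, so result = 0.12
(((((((((((((s → r) → s) → not r) → q) → p) → q) → not r) → not p) → not r) → r) → r) → p) → s): 0.12 ≤ 0.19, so result = 1
not s: Gödel ¬ of 0.19 = 0 (operand ≠ 0)
((((((((((((((s → r) → s) → not r) → q) → p) → q) → not r) → not p) → not r) → r) → r) → p) → s) → not s): 1 > 0, so result = 0
not s: Gödel ¬ of 0.19 = 0 (operand ≠ 0)
(((((((((((((((s → r) → s) → not r) → q) → p) → q) → not r) → not p) → not r) → r) → r) → p) → s) → not s) → not s): 0 ≤ 0, so result = 1
not r: Gödel ¬ of 0.32 = 0 (operand ≠ 0)
((((((((((((((((s → r) → s) → not r) → q) → p) → q) → not r) → not p) → not r) → r) → r) → p) → s) → not s) → not s) → not r): 1 > 0, so result = 0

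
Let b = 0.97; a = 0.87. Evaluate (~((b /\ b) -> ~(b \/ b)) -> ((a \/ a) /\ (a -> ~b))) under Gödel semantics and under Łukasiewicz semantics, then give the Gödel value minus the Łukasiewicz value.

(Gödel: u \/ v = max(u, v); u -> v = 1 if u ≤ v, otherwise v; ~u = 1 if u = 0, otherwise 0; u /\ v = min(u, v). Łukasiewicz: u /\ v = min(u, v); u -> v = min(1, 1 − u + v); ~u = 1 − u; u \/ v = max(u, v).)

-0.22

Gödel evaluation:
  (b /\ b) = min(0.97, 0.97) = 0.97
  (b \/ b) = max(0.97, 0.97) = 0.97
  ~(b \/ b): Gödel ¬ of 0.97 = 0 (operand ≠ 0)
  ((b /\ b) -> ~(b \/ b)): 0.97 > 0, so result = 0
  ~((b /\ b) -> ~(b \/ b)): Gödel ¬ of 0 = 1 (operand is 0)
  (a \/ a) = max(0.87, 0.87) = 0.87
  ~b: Gödel ¬ of 0.97 = 0 (operand ≠ 0)
  (a -> ~b): 0.87 > 0, so result = 0
  ((a \/ a) /\ (a -> ~b)) = min(0.87, 0) = 0
  (~((b /\ b) -> ~(b \/ b)) -> ((a \/ a) /\ (a -> ~b))): 1 > 0, so result = 0
  Gödel value = 0
Łukasiewicz evaluation:
  (b /\ b) = min(0.97, 0.97) = 0.97
  (b \/ b) = max(0.97, 0.97) = 0.97
  ~(b \/ b): Łukasiewicz ¬ gives 1 − 0.97 = 0.03
  ((b /\ b) -> ~(b \/ b)): min(1, 1 − 0.97 + 0.03) = 0.06
  ~((b /\ b) -> ~(b \/ b)): Łukasiewicz ¬ gives 1 − 0.06 = 0.94
  (a \/ a) = max(0.87, 0.87) = 0.87
  ~b: Łukasiewicz ¬ gives 1 − 0.97 = 0.03
  (a -> ~b): min(1, 1 − 0.87 + 0.03) = 0.16
  ((a \/ a) /\ (a -> ~b)) = min(0.87, 0.16) = 0.16
  (~((b /\ b) -> ~(b \/ b)) -> ((a \/ a) /\ (a -> ~b))): min(1, 1 − 0.94 + 0.16) = 0.22
  Łukasiewicz value = 0.22
Difference: 0 − 0.22 = -0.22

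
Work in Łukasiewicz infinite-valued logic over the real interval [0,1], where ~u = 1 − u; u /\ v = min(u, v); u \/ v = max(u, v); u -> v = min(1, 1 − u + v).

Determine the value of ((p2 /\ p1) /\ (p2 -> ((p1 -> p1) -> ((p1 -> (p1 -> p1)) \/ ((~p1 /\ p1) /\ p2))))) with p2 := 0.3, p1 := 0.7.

0.30

(p2 /\ p1) = min(0.3, 0.7) = 0.3
(p1 -> p1): min(1, 1 − 0.7 + 0.7) = 1
(p1 -> p1): min(1, 1 − 0.7 + 0.7) = 1
(p1 -> (p1 -> p1)): min(1, 1 − 0.7 + 1) = 1
~p1: Łukasiewicz ¬ gives 1 − 0.7 = 0.3
(~p1 /\ p1) = min(0.3, 0.7) = 0.3
((~p1 /\ p1) /\ p2) = min(0.3, 0.3) = 0.3
((p1 -> (p1 -> p1)) \/ ((~p1 /\ p1) /\ p2)) = max(1, 0.3) = 1
((p1 -> p1) -> ((p1 -> (p1 -> p1)) \/ ((~p1 /\ p1) /\ p2))): min(1, 1 − 1 + 1) = 1
(p2 -> ((p1 -> p1) -> ((p1 -> (p1 -> p1)) \/ ((~p1 /\ p1) /\ p2)))): min(1, 1 − 0.3 + 1) = 1
((p2 /\ p1) /\ (p2 -> ((p1 -> p1) -> ((p1 -> (p1 -> p1)) \/ ((~p1 /\ p1) /\ p2))))) = min(0.3, 1) = 0.3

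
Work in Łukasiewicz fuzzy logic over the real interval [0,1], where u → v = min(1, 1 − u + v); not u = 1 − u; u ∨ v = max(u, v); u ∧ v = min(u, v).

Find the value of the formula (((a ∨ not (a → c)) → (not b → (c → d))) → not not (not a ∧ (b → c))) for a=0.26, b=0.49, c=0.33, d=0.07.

(a → c): min(1, 1 − 0.26 + 0.33) = 1
not (a → c): Łukasiewicz ¬ gives 1 − 1 = 0
(a ∨ not (a → c)) = max(0.26, 0) = 0.26
not b: Łukasiewicz ¬ gives 1 − 0.49 = 0.51
(c → d): min(1, 1 − 0.33 + 0.07) = 0.74
(not b → (c → d)): min(1, 1 − 0.51 + 0.74) = 1
((a ∨ not (a → c)) → (not b → (c → d))): min(1, 1 − 0.26 + 1) = 1
not a: Łukasiewicz ¬ gives 1 − 0.26 = 0.74
(b → c): min(1, 1 − 0.49 + 0.33) = 0.84
(not a ∧ (b → c)) = min(0.74, 0.84) = 0.74
not (not a ∧ (b → c)): Łukasiewicz ¬ gives 1 − 0.74 = 0.26
not not (not a ∧ (b → c)): Łukasiewicz ¬ gives 1 − 0.26 = 0.74
(((a ∨ not (a → c)) → (not b → (c → d))) → not not (not a ∧ (b → c))): min(1, 1 − 1 + 0.74) = 0.74

0.74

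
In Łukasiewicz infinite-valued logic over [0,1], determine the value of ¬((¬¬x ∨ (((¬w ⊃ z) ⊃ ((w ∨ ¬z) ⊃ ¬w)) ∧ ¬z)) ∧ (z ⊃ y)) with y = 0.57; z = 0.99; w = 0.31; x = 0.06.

¬x: Łukasiewicz ¬ gives 1 − 0.06 = 0.94
¬¬x: Łukasiewicz ¬ gives 1 − 0.94 = 0.06
¬w: Łukasiewicz ¬ gives 1 − 0.31 = 0.69
(¬w ⊃ z): min(1, 1 − 0.69 + 0.99) = 1
¬z: Łukasiewicz ¬ gives 1 − 0.99 = 0.01
(w ∨ ¬z) = max(0.31, 0.01) = 0.31
¬w: Łukasiewicz ¬ gives 1 − 0.31 = 0.69
((w ∨ ¬z) ⊃ ¬w): min(1, 1 − 0.31 + 0.69) = 1
((¬w ⊃ z) ⊃ ((w ∨ ¬z) ⊃ ¬w)): min(1, 1 − 1 + 1) = 1
¬z: Łukasiewicz ¬ gives 1 − 0.99 = 0.01
(((¬w ⊃ z) ⊃ ((w ∨ ¬z) ⊃ ¬w)) ∧ ¬z) = min(1, 0.01) = 0.01
(¬¬x ∨ (((¬w ⊃ z) ⊃ ((w ∨ ¬z) ⊃ ¬w)) ∧ ¬z)) = max(0.06, 0.01) = 0.06
(z ⊃ y): min(1, 1 − 0.99 + 0.57) = 0.58
((¬¬x ∨ (((¬w ⊃ z) ⊃ ((w ∨ ¬z) ⊃ ¬w)) ∧ ¬z)) ∧ (z ⊃ y)) = min(0.06, 0.58) = 0.06
¬((¬¬x ∨ (((¬w ⊃ z) ⊃ ((w ∨ ¬z) ⊃ ¬w)) ∧ ¬z)) ∧ (z ⊃ y)): Łukasiewicz ¬ gives 1 − 0.06 = 0.94

0.94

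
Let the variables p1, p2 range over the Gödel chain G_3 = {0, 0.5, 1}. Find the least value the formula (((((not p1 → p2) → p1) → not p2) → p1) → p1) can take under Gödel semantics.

The minimum is attained at p1 = 0.5, p2 = 0.5:
  not p1: Gödel ¬ of 0.5 = 0 (operand ≠ 0)
  (not p1 → p2): 0 ≤ 0.5, so result = 1
  ((not p1 → p2) → p1): 1 > 0.5, so result = 0.5
  not p2: Gödel ¬ of 0.5 = 0 (operand ≠ 0)
  (((not p1 → p2) → p1) → not p2): 0.5 > 0, so result = 0
  ((((not p1 → p2) → p1) → not p2) → p1): 0 ≤ 0.5, so result = 1
  (((((not p1 → p2) → p1) → not p2) → p1) → p1): 1 > 0.5, so result = 0.5
Checking all 9 assignments confirms none give a value below 0.50.

0.50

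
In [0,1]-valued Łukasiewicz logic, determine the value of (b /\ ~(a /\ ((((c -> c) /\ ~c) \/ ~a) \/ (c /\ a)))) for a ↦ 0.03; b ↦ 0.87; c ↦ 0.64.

0.87

(c -> c): min(1, 1 − 0.64 + 0.64) = 1
~c: Łukasiewicz ¬ gives 1 − 0.64 = 0.36
((c -> c) /\ ~c) = min(1, 0.36) = 0.36
~a: Łukasiewicz ¬ gives 1 − 0.03 = 0.97
(((c -> c) /\ ~c) \/ ~a) = max(0.36, 0.97) = 0.97
(c /\ a) = min(0.64, 0.03) = 0.03
((((c -> c) /\ ~c) \/ ~a) \/ (c /\ a)) = max(0.97, 0.03) = 0.97
(a /\ ((((c -> c) /\ ~c) \/ ~a) \/ (c /\ a))) = min(0.03, 0.97) = 0.03
~(a /\ ((((c -> c) /\ ~c) \/ ~a) \/ (c /\ a))): Łukasiewicz ¬ gives 1 − 0.03 = 0.97
(b /\ ~(a /\ ((((c -> c) /\ ~c) \/ ~a) \/ (c /\ a)))) = min(0.87, 0.97) = 0.87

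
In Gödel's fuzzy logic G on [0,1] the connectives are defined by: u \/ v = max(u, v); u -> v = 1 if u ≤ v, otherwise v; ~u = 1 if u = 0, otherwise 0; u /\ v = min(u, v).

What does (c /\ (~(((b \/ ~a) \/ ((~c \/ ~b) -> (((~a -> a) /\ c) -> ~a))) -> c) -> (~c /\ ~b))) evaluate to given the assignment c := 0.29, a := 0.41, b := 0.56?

0.29

~a: Gödel ¬ of 0.41 = 0 (operand ≠ 0)
(b \/ ~a) = max(0.56, 0) = 0.56
~c: Gödel ¬ of 0.29 = 0 (operand ≠ 0)
~b: Gödel ¬ of 0.56 = 0 (operand ≠ 0)
(~c \/ ~b) = max(0, 0) = 0
~a: Gödel ¬ of 0.41 = 0 (operand ≠ 0)
(~a -> a): 0 ≤ 0.41, so result = 1
((~a -> a) /\ c) = min(1, 0.29) = 0.29
~a: Gödel ¬ of 0.41 = 0 (operand ≠ 0)
(((~a -> a) /\ c) -> ~a): 0.29 > 0, so result = 0
((~c \/ ~b) -> (((~a -> a) /\ c) -> ~a)): 0 ≤ 0, so result = 1
((b \/ ~a) \/ ((~c \/ ~b) -> (((~a -> a) /\ c) -> ~a))) = max(0.56, 1) = 1
(((b \/ ~a) \/ ((~c \/ ~b) -> (((~a -> a) /\ c) -> ~a))) -> c): 1 > 0.29, so result = 0.29
~(((b \/ ~a) \/ ((~c \/ ~b) -> (((~a -> a) /\ c) -> ~a))) -> c): Gödel ¬ of 0.29 = 0 (operand ≠ 0)
~c: Gödel ¬ of 0.29 = 0 (operand ≠ 0)
~b: Gödel ¬ of 0.56 = 0 (operand ≠ 0)
(~c /\ ~b) = min(0, 0) = 0
(~(((b \/ ~a) \/ ((~c \/ ~b) -> (((~a -> a) /\ c) -> ~a))) -> c) -> (~c /\ ~b)): 0 ≤ 0, so result = 1
(c /\ (~(((b \/ ~a) \/ ((~c \/ ~b) -> (((~a -> a) /\ c) -> ~a))) -> c) -> (~c /\ ~b))) = min(0.29, 1) = 0.29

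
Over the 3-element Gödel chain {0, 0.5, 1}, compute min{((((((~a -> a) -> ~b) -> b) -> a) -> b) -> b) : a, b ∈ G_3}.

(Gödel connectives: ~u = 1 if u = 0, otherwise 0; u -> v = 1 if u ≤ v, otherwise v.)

The minimum is attained at a = 0, b = 0.5:
  ~a: Gödel ¬ of 0 = 1 (operand is 0)
  (~a -> a): 1 > 0, so result = 0
  ~b: Gödel ¬ of 0.5 = 0 (operand ≠ 0)
  ((~a -> a) -> ~b): 0 ≤ 0, so result = 1
  (((~a -> a) -> ~b) -> b): 1 > 0.5, so result = 0.5
  ((((~a -> a) -> ~b) -> b) -> a): 0.5 > 0, so result = 0
  (((((~a -> a) -> ~b) -> b) -> a) -> b): 0 ≤ 0.5, so result = 1
  ((((((~a -> a) -> ~b) -> b) -> a) -> b) -> b): 1 > 0.5, so result = 0.5
Checking all 9 assignments confirms none give a value below 0.50.

0.50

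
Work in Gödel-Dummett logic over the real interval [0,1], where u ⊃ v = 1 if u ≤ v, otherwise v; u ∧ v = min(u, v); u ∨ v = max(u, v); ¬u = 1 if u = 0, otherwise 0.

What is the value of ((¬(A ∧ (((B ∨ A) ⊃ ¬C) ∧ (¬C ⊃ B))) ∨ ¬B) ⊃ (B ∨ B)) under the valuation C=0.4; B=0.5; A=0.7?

(B ∨ A) = max(0.5, 0.7) = 0.7
¬C: Gödel ¬ of 0.4 = 0 (operand ≠ 0)
((B ∨ A) ⊃ ¬C): 0.7 > 0, so result = 0
¬C: Gödel ¬ of 0.4 = 0 (operand ≠ 0)
(¬C ⊃ B): 0 ≤ 0.5, so result = 1
(((B ∨ A) ⊃ ¬C) ∧ (¬C ⊃ B)) = min(0, 1) = 0
(A ∧ (((B ∨ A) ⊃ ¬C) ∧ (¬C ⊃ B))) = min(0.7, 0) = 0
¬(A ∧ (((B ∨ A) ⊃ ¬C) ∧ (¬C ⊃ B))): Gödel ¬ of 0 = 1 (operand is 0)
¬B: Gödel ¬ of 0.5 = 0 (operand ≠ 0)
(¬(A ∧ (((B ∨ A) ⊃ ¬C) ∧ (¬C ⊃ B))) ∨ ¬B) = max(1, 0) = 1
(B ∨ B) = max(0.5, 0.5) = 0.5
((¬(A ∧ (((B ∨ A) ⊃ ¬C) ∧ (¬C ⊃ B))) ∨ ¬B) ⊃ (B ∨ B)): 1 > 0.5, so result = 0.5

0.50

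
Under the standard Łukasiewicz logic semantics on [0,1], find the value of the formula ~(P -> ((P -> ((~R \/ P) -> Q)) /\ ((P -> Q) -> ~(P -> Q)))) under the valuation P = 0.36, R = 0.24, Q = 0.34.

~R: Łukasiewicz ¬ gives 1 − 0.24 = 0.76
(~R \/ P) = max(0.76, 0.36) = 0.76
((~R \/ P) -> Q): min(1, 1 − 0.76 + 0.34) = 0.58
(P -> ((~R \/ P) -> Q)): min(1, 1 − 0.36 + 0.58) = 1
(P -> Q): min(1, 1 − 0.36 + 0.34) = 0.98
(P -> Q): min(1, 1 − 0.36 + 0.34) = 0.98
~(P -> Q): Łukasiewicz ¬ gives 1 − 0.98 = 0.02
((P -> Q) -> ~(P -> Q)): min(1, 1 − 0.98 + 0.02) = 0.04
((P -> ((~R \/ P) -> Q)) /\ ((P -> Q) -> ~(P -> Q))) = min(1, 0.04) = 0.04
(P -> ((P -> ((~R \/ P) -> Q)) /\ ((P -> Q) -> ~(P -> Q)))): min(1, 1 − 0.36 + 0.04) = 0.68
~(P -> ((P -> ((~R \/ P) -> Q)) /\ ((P -> Q) -> ~(P -> Q)))): Łukasiewicz ¬ gives 1 − 0.68 = 0.32

0.32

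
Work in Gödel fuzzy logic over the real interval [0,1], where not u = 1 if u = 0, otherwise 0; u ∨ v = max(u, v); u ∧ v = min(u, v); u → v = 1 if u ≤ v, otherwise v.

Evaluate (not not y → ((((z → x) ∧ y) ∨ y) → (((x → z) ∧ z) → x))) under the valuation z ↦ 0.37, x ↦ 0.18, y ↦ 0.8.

0.18

not y: Gödel ¬ of 0.8 = 0 (operand ≠ 0)
not not y: Gödel ¬ of 0 = 1 (operand is 0)
(z → x): 0.37 > 0.18, so result = 0.18
((z → x) ∧ y) = min(0.18, 0.8) = 0.18
(((z → x) ∧ y) ∨ y) = max(0.18, 0.8) = 0.8
(x → z): 0.18 ≤ 0.37, so result = 1
((x → z) ∧ z) = min(1, 0.37) = 0.37
(((x → z) ∧ z) → x): 0.37 > 0.18, so result = 0.18
((((z → x) ∧ y) ∨ y) → (((x → z) ∧ z) → x)): 0.8 > 0.18, so result = 0.18
(not not y → ((((z → x) ∧ y) ∨ y) → (((x → z) ∧ z) → x))): 1 > 0.18, so result = 0.18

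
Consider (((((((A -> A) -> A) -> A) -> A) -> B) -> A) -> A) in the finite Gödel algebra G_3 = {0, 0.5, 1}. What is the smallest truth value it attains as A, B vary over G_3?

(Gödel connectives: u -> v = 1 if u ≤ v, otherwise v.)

The minimum is attained at A = 0.5, B = 0:
  (A -> A): 0.5 ≤ 0.5, so result = 1
  ((A -> A) -> A): 1 > 0.5, so result = 0.5
  (((A -> A) -> A) -> A): 0.5 ≤ 0.5, so result = 1
  ((((A -> A) -> A) -> A) -> A): 1 > 0.5, so result = 0.5
  (((((A -> A) -> A) -> A) -> A) -> B): 0.5 > 0, so result = 0
  ((((((A -> A) -> A) -> A) -> A) -> B) -> A): 0 ≤ 0.5, so result = 1
  (((((((A -> A) -> A) -> A) -> A) -> B) -> A) -> A): 1 > 0.5, so result = 0.5
Checking all 9 assignments confirms none give a value below 0.50.

0.50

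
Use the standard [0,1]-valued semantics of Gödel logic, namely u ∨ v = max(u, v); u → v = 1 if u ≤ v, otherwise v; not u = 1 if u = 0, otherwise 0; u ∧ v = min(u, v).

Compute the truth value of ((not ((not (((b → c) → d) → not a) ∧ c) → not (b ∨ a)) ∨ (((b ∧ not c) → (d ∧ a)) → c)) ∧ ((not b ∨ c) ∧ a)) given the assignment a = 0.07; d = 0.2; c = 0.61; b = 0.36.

(b → c): 0.36 ≤ 0.61, so result = 1
((b → c) → d): 1 > 0.2, so result = 0.2
not a: Gödel ¬ of 0.07 = 0 (operand ≠ 0)
(((b → c) → d) → not a): 0.2 > 0, so result = 0
not (((b → c) → d) → not a): Gödel ¬ of 0 = 1 (operand is 0)
(not (((b → c) → d) → not a) ∧ c) = min(1, 0.61) = 0.61
(b ∨ a) = max(0.36, 0.07) = 0.36
not (b ∨ a): Gödel ¬ of 0.36 = 0 (operand ≠ 0)
((not (((b → c) → d) → not a) ∧ c) → not (b ∨ a)): 0.61 > 0, so result = 0
not ((not (((b → c) → d) → not a) ∧ c) → not (b ∨ a)): Gödel ¬ of 0 = 1 (operand is 0)
not c: Gödel ¬ of 0.61 = 0 (operand ≠ 0)
(b ∧ not c) = min(0.36, 0) = 0
(d ∧ a) = min(0.2, 0.07) = 0.07
((b ∧ not c) → (d ∧ a)): 0 ≤ 0.07, so result = 1
(((b ∧ not c) → (d ∧ a)) → c): 1 > 0.61, so result = 0.61
(not ((not (((b → c) → d) → not a) ∧ c) → not (b ∨ a)) ∨ (((b ∧ not c) → (d ∧ a)) → c)) = max(1, 0.61) = 1
not b: Gödel ¬ of 0.36 = 0 (operand ≠ 0)
(not b ∨ c) = max(0, 0.61) = 0.61
((not b ∨ c) ∧ a) = min(0.61, 0.07) = 0.07
((not ((not (((b → c) → d) → not a) ∧ c) → not (b ∨ a)) ∨ (((b ∧ not c) → (d ∧ a)) → c)) ∧ ((not b ∨ c) ∧ a)) = min(1, 0.07) = 0.07

0.07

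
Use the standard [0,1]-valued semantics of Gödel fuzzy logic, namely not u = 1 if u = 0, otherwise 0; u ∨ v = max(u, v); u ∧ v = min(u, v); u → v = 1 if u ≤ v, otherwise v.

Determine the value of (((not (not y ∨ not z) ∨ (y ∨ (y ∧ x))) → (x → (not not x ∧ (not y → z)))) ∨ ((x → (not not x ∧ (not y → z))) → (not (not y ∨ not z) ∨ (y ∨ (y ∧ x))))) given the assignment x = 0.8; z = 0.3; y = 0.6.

1.00

not y: Gödel ¬ of 0.6 = 0 (operand ≠ 0)
not z: Gödel ¬ of 0.3 = 0 (operand ≠ 0)
(not y ∨ not z) = max(0, 0) = 0
not (not y ∨ not z): Gödel ¬ of 0 = 1 (operand is 0)
(y ∧ x) = min(0.6, 0.8) = 0.6
(y ∨ (y ∧ x)) = max(0.6, 0.6) = 0.6
(not (not y ∨ not z) ∨ (y ∨ (y ∧ x))) = max(1, 0.6) = 1
not x: Gödel ¬ of 0.8 = 0 (operand ≠ 0)
not not x: Gödel ¬ of 0 = 1 (operand is 0)
not y: Gödel ¬ of 0.6 = 0 (operand ≠ 0)
(not y → z): 0 ≤ 0.3, so result = 1
(not not x ∧ (not y → z)) = min(1, 1) = 1
(x → (not not x ∧ (not y → z))): 0.8 ≤ 1, so result = 1
((not (not y ∨ not z) ∨ (y ∨ (y ∧ x))) → (x → (not not x ∧ (not y → z)))): 1 ≤ 1, so result = 1
not x: Gödel ¬ of 0.8 = 0 (operand ≠ 0)
not not x: Gödel ¬ of 0 = 1 (operand is 0)
not y: Gödel ¬ of 0.6 = 0 (operand ≠ 0)
(not y → z): 0 ≤ 0.3, so result = 1
(not not x ∧ (not y → z)) = min(1, 1) = 1
(x → (not not x ∧ (not y → z))): 0.8 ≤ 1, so result = 1
not y: Gödel ¬ of 0.6 = 0 (operand ≠ 0)
not z: Gödel ¬ of 0.3 = 0 (operand ≠ 0)
(not y ∨ not z) = max(0, 0) = 0
not (not y ∨ not z): Gödel ¬ of 0 = 1 (operand is 0)
(y ∧ x) = min(0.6, 0.8) = 0.6
(y ∨ (y ∧ x)) = max(0.6, 0.6) = 0.6
(not (not y ∨ not z) ∨ (y ∨ (y ∧ x))) = max(1, 0.6) = 1
((x → (not not x ∧ (not y → z))) → (not (not y ∨ not z) ∨ (y ∨ (y ∧ x)))): 1 ≤ 1, so result = 1
(((not (not y ∨ not z) ∨ (y ∨ (y ∧ x))) → (x → (not not x ∧ (not y → z)))) ∨ ((x → (not not x ∧ (not y → z))) → (not (not y ∨ not z) ∨ (y ∨ (y ∧ x))))) = max(1, 1) = 1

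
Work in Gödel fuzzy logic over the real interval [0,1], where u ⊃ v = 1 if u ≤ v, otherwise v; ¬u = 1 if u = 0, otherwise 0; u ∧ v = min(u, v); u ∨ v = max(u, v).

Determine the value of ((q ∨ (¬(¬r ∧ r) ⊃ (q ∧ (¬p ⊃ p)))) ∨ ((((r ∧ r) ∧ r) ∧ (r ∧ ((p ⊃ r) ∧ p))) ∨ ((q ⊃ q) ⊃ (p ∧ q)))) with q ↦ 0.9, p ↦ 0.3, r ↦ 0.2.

¬r: Gödel ¬ of 0.2 = 0 (operand ≠ 0)
(¬r ∧ r) = min(0, 0.2) = 0
¬(¬r ∧ r): Gödel ¬ of 0 = 1 (operand is 0)
¬p: Gödel ¬ of 0.3 = 0 (operand ≠ 0)
(¬p ⊃ p): 0 ≤ 0.3, so result = 1
(q ∧ (¬p ⊃ p)) = min(0.9, 1) = 0.9
(¬(¬r ∧ r) ⊃ (q ∧ (¬p ⊃ p))): 1 > 0.9, so result = 0.9
(q ∨ (¬(¬r ∧ r) ⊃ (q ∧ (¬p ⊃ p)))) = max(0.9, 0.9) = 0.9
(r ∧ r) = min(0.2, 0.2) = 0.2
((r ∧ r) ∧ r) = min(0.2, 0.2) = 0.2
(p ⊃ r): 0.3 > 0.2, so result = 0.2
((p ⊃ r) ∧ p) = min(0.2, 0.3) = 0.2
(r ∧ ((p ⊃ r) ∧ p)) = min(0.2, 0.2) = 0.2
(((r ∧ r) ∧ r) ∧ (r ∧ ((p ⊃ r) ∧ p))) = min(0.2, 0.2) = 0.2
(q ⊃ q): 0.9 ≤ 0.9, so result = 1
(p ∧ q) = min(0.3, 0.9) = 0.3
((q ⊃ q) ⊃ (p ∧ q)): 1 > 0.3, so result = 0.3
((((r ∧ r) ∧ r) ∧ (r ∧ ((p ⊃ r) ∧ p))) ∨ ((q ⊃ q) ⊃ (p ∧ q))) = max(0.2, 0.3) = 0.3
((q ∨ (¬(¬r ∧ r) ⊃ (q ∧ (¬p ⊃ p)))) ∨ ((((r ∧ r) ∧ r) ∧ (r ∧ ((p ⊃ r) ∧ p))) ∨ ((q ⊃ q) ⊃ (p ∧ q)))) = max(0.9, 0.3) = 0.9

0.90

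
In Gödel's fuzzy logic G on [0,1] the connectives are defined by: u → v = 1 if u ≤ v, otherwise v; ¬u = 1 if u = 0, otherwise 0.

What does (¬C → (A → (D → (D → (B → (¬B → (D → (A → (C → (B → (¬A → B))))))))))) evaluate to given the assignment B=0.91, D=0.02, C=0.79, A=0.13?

1.00

¬C: Gödel ¬ of 0.79 = 0 (operand ≠ 0)
¬B: Gödel ¬ of 0.91 = 0 (operand ≠ 0)
¬A: Gödel ¬ of 0.13 = 0 (operand ≠ 0)
(¬A → B): 0 ≤ 0.91, so result = 1
(B → (¬A → B)): 0.91 ≤ 1, so result = 1
(C → (B → (¬A → B))): 0.79 ≤ 1, so result = 1
(A → (C → (B → (¬A → B)))): 0.13 ≤ 1, so result = 1
(D → (A → (C → (B → (¬A → B))))): 0.02 ≤ 1, so result = 1
(¬B → (D → (A → (C → (B → (¬A → B)))))): 0 ≤ 1, so result = 1
(B → (¬B → (D → (A → (C → (B → (¬A → B))))))): 0.91 ≤ 1, so result = 1
(D → (B → (¬B → (D → (A → (C → (B → (¬A → B)))))))): 0.02 ≤ 1, so result = 1
(D → (D → (B → (¬B → (D → (A → (C → (B → (¬A → B))))))))): 0.02 ≤ 1, so result = 1
(A → (D → (D → (B → (¬B → (D → (A → (C → (B → (¬A → B)))))))))): 0.13 ≤ 1, so result = 1
(¬C → (A → (D → (D → (B → (¬B → (D → (A → (C → (B → (¬A → B))))))))))): 0 ≤ 1, so result = 1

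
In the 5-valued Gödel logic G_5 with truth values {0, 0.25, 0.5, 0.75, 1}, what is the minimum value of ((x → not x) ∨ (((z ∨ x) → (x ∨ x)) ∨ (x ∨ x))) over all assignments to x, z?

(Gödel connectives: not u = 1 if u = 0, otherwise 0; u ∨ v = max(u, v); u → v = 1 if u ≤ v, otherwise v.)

0.25

The minimum is attained at x = 0.25, z = 0.5:
  not x: Gödel ¬ of 0.25 = 0 (operand ≠ 0)
  (x → not x): 0.25 > 0, so result = 0
  (z ∨ x) = max(0.5, 0.25) = 0.5
  (x ∨ x) = max(0.25, 0.25) = 0.25
  ((z ∨ x) → (x ∨ x)): 0.5 > 0.25, so result = 0.25
  (x ∨ x) = max(0.25, 0.25) = 0.25
  (((z ∨ x) → (x ∨ x)) ∨ (x ∨ x)) = max(0.25, 0.25) = 0.25
  ((x → not x) ∨ (((z ∨ x) → (x ∨ x)) ∨ (x ∨ x))) = max(0, 0.25) = 0.25
Checking all 25 assignments confirms none give a value below 0.25.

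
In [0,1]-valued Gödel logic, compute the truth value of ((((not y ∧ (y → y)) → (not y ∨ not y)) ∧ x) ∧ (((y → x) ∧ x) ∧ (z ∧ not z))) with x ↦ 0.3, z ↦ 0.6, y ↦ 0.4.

0.00

not y: Gödel ¬ of 0.4 = 0 (operand ≠ 0)
(y → y): 0.4 ≤ 0.4, so result = 1
(not y ∧ (y → y)) = min(0, 1) = 0
not y: Gödel ¬ of 0.4 = 0 (operand ≠ 0)
not y: Gödel ¬ of 0.4 = 0 (operand ≠ 0)
(not y ∨ not y) = max(0, 0) = 0
((not y ∧ (y → y)) → (not y ∨ not y)): 0 ≤ 0, so result = 1
(((not y ∧ (y → y)) → (not y ∨ not y)) ∧ x) = min(1, 0.3) = 0.3
(y → x): 0.4 > 0.3, so result = 0.3
((y → x) ∧ x) = min(0.3, 0.3) = 0.3
not z: Gödel ¬ of 0.6 = 0 (operand ≠ 0)
(z ∧ not z) = min(0.6, 0) = 0
(((y → x) ∧ x) ∧ (z ∧ not z)) = min(0.3, 0) = 0
((((not y ∧ (y → y)) → (not y ∨ not y)) ∧ x) ∧ (((y → x) ∧ x) ∧ (z ∧ not z))) = min(0.3, 0) = 0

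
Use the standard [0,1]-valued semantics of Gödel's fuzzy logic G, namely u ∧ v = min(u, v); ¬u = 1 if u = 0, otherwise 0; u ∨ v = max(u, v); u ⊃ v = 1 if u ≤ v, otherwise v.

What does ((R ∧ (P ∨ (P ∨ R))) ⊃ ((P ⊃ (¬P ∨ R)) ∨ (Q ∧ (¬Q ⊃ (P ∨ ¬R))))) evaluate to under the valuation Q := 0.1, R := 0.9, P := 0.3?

1.00

(P ∨ R) = max(0.3, 0.9) = 0.9
(P ∨ (P ∨ R)) = max(0.3, 0.9) = 0.9
(R ∧ (P ∨ (P ∨ R))) = min(0.9, 0.9) = 0.9
¬P: Gödel ¬ of 0.3 = 0 (operand ≠ 0)
(¬P ∨ R) = max(0, 0.9) = 0.9
(P ⊃ (¬P ∨ R)): 0.3 ≤ 0.9, so result = 1
¬Q: Gödel ¬ of 0.1 = 0 (operand ≠ 0)
¬R: Gödel ¬ of 0.9 = 0 (operand ≠ 0)
(P ∨ ¬R) = max(0.3, 0) = 0.3
(¬Q ⊃ (P ∨ ¬R)): 0 ≤ 0.3, so result = 1
(Q ∧ (¬Q ⊃ (P ∨ ¬R))) = min(0.1, 1) = 0.1
((P ⊃ (¬P ∨ R)) ∨ (Q ∧ (¬Q ⊃ (P ∨ ¬R)))) = max(1, 0.1) = 1
((R ∧ (P ∨ (P ∨ R))) ⊃ ((P ⊃ (¬P ∨ R)) ∨ (Q ∧ (¬Q ⊃ (P ∨ ¬R))))): 0.9 ≤ 1, so result = 1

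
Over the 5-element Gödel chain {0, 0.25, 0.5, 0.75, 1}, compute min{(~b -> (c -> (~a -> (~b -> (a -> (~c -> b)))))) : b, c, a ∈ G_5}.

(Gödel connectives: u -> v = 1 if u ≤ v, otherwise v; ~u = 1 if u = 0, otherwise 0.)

Every assignment gives 1. For instance at b = 0, c = 0, a = 0:
  ~b: Gödel ¬ of 0 = 1 (operand is 0)
  ~a: Gödel ¬ of 0 = 1 (operand is 0)
  ~b: Gödel ¬ of 0 = 1 (operand is 0)
  ~c: Gödel ¬ of 0 = 1 (operand is 0)
  (~c -> b): 1 > 0, so result = 0
  (a -> (~c -> b)): 0 ≤ 0, so result = 1
  (~b -> (a -> (~c -> b))): 1 ≤ 1, so result = 1
  (~a -> (~b -> (a -> (~c -> b)))): 1 ≤ 1, so result = 1
  (c -> (~a -> (~b -> (a -> (~c -> b))))): 0 ≤ 1, so result = 1
  (~b -> (c -> (~a -> (~b -> (a -> (~c -> b)))))): 1 ≤ 1, so result = 1
All 125 assignments give value 1 — the formula is a G_5-tautology.

1.00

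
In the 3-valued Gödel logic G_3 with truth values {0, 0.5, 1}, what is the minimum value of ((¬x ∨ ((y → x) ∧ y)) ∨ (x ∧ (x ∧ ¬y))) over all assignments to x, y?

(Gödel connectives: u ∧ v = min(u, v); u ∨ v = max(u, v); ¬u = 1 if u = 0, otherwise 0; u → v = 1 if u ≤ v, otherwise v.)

0.50

The minimum is attained at x = 0.5, y = 0:
  ¬x: Gödel ¬ of 0.5 = 0 (operand ≠ 0)
  (y → x): 0 ≤ 0.5, so result = 1
  ((y → x) ∧ y) = min(1, 0) = 0
  (¬x ∨ ((y → x) ∧ y)) = max(0, 0) = 0
  ¬y: Gödel ¬ of 0 = 1 (operand is 0)
  (x ∧ ¬y) = min(0.5, 1) = 0.5
  (x ∧ (x ∧ ¬y)) = min(0.5, 0.5) = 0.5
  ((¬x ∨ ((y → x) ∧ y)) ∨ (x ∧ (x ∧ ¬y))) = max(0, 0.5) = 0.5
Checking all 9 assignments confirms none give a value below 0.50.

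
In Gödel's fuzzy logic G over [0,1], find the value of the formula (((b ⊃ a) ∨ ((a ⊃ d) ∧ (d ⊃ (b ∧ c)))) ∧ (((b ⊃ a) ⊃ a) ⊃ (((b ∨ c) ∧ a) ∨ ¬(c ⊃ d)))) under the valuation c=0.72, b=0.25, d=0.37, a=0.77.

(b ⊃ a): 0.25 ≤ 0.77, so result = 1
(a ⊃ d): 0.77 > 0.37, so result = 0.37
(b ∧ c) = min(0.25, 0.72) = 0.25
(d ⊃ (b ∧ c)): 0.37 > 0.25, so result = 0.25
((a ⊃ d) ∧ (d ⊃ (b ∧ c))) = min(0.37, 0.25) = 0.25
((b ⊃ a) ∨ ((a ⊃ d) ∧ (d ⊃ (b ∧ c)))) = max(1, 0.25) = 1
(b ⊃ a): 0.25 ≤ 0.77, so result = 1
((b ⊃ a) ⊃ a): 1 > 0.77, so result = 0.77
(b ∨ c) = max(0.25, 0.72) = 0.72
((b ∨ c) ∧ a) = min(0.72, 0.77) = 0.72
(c ⊃ d): 0.72 > 0.37, so result = 0.37
¬(c ⊃ d): Gödel ¬ of 0.37 = 0 (operand ≠ 0)
(((b ∨ c) ∧ a) ∨ ¬(c ⊃ d)) = max(0.72, 0) = 0.72
(((b ⊃ a) ⊃ a) ⊃ (((b ∨ c) ∧ a) ∨ ¬(c ⊃ d))): 0.77 > 0.72, so result = 0.72
(((b ⊃ a) ∨ ((a ⊃ d) ∧ (d ⊃ (b ∧ c)))) ∧ (((b ⊃ a) ⊃ a) ⊃ (((b ∨ c) ∧ a) ∨ ¬(c ⊃ d)))) = min(1, 0.72) = 0.72

0.72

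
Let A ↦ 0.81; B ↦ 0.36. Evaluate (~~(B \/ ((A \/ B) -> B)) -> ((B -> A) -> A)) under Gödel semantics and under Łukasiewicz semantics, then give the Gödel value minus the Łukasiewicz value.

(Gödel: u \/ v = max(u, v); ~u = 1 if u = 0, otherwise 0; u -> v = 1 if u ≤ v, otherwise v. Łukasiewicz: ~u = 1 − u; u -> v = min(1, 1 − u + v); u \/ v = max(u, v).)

Gödel evaluation:
  (A \/ B) = max(0.81, 0.36) = 0.81
  ((A \/ B) -> B): 0.81 > 0.36, so result = 0.36
  (B \/ ((A \/ B) -> B)) = max(0.36, 0.36) = 0.36
  ~(B \/ ((A \/ B) -> B)): Gödel ¬ of 0.36 = 0 (operand ≠ 0)
  ~~(B \/ ((A \/ B) -> B)): Gödel ¬ of 0 = 1 (operand is 0)
  (B -> A): 0.36 ≤ 0.81, so result = 1
  ((B -> A) -> A): 1 > 0.81, so result = 0.81
  (~~(B \/ ((A \/ B) -> B)) -> ((B -> A) -> A)): 1 > 0.81, so result = 0.81
  Gödel value = 0.81
Łukasiewicz evaluation:
  (A \/ B) = max(0.81, 0.36) = 0.81
  ((A \/ B) -> B): min(1, 1 − 0.81 + 0.36) = 0.55
  (B \/ ((A \/ B) -> B)) = max(0.36, 0.55) = 0.55
  ~(B \/ ((A \/ B) -> B)): Łukasiewicz ¬ gives 1 − 0.55 = 0.45
  ~~(B \/ ((A \/ B) -> B)): Łukasiewicz ¬ gives 1 − 0.45 = 0.55
  (B -> A): min(1, 1 − 0.36 + 0.81) = 1
  ((B -> A) -> A): min(1, 1 − 1 + 0.81) = 0.81
  (~~(B \/ ((A \/ B) -> B)) -> ((B -> A) -> A)): min(1, 1 − 0.55 + 0.81) = 1
  Łukasiewicz value = 1
Difference: 0.81 − 1 = -0.19

-0.19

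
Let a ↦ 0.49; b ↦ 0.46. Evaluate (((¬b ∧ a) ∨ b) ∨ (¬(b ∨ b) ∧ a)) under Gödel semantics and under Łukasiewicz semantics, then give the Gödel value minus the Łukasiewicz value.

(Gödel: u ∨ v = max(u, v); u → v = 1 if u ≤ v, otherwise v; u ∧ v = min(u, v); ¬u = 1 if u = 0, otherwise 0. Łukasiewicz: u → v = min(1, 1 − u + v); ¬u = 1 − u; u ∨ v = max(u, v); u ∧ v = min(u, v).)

Gödel evaluation:
  ¬b: Gödel ¬ of 0.46 = 0 (operand ≠ 0)
  (¬b ∧ a) = min(0, 0.49) = 0
  ((¬b ∧ a) ∨ b) = max(0, 0.46) = 0.46
  (b ∨ b) = max(0.46, 0.46) = 0.46
  ¬(b ∨ b): Gödel ¬ of 0.46 = 0 (operand ≠ 0)
  (¬(b ∨ b) ∧ a) = min(0, 0.49) = 0
  (((¬b ∧ a) ∨ b) ∨ (¬(b ∨ b) ∧ a)) = max(0.46, 0) = 0.46
  Gödel value = 0.46
Łukasiewicz evaluation:
  ¬b: Łukasiewicz ¬ gives 1 − 0.46 = 0.54
  (¬b ∧ a) = min(0.54, 0.49) = 0.49
  ((¬b ∧ a) ∨ b) = max(0.49, 0.46) = 0.49
  (b ∨ b) = max(0.46, 0.46) = 0.46
  ¬(b ∨ b): Łukasiewicz ¬ gives 1 − 0.46 = 0.54
  (¬(b ∨ b) ∧ a) = min(0.54, 0.49) = 0.49
  (((¬b ∧ a) ∨ b) ∨ (¬(b ∨ b) ∧ a)) = max(0.49, 0.49) = 0.49
  Łukasiewicz value = 0.49
Difference: 0.46 − 0.49 = -0.03

-0.03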